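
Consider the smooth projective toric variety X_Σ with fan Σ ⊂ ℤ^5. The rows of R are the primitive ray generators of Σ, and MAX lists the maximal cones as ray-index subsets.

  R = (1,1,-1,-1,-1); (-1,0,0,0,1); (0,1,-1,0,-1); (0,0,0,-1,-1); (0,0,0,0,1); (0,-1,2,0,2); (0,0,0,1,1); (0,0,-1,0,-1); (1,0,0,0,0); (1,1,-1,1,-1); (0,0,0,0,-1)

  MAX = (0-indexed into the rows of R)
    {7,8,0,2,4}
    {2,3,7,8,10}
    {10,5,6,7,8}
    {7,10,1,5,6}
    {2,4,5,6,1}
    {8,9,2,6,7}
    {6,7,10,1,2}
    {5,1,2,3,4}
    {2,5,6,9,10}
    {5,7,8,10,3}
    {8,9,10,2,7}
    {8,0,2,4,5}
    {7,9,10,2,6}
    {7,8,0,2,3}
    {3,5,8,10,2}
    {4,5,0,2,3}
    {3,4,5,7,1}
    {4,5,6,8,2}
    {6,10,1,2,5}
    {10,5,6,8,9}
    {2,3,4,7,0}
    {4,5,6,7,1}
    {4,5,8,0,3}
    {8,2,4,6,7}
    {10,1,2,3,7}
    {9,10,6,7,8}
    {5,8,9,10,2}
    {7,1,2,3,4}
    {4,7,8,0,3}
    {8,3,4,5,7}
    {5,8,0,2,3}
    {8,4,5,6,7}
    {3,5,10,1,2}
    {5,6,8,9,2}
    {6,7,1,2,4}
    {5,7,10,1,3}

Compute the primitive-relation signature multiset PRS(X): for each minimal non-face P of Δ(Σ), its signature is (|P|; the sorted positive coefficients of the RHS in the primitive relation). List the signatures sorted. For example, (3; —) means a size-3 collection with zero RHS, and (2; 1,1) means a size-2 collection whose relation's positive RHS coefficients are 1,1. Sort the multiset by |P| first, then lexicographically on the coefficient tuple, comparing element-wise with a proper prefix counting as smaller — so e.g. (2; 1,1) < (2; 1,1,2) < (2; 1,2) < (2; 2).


Δ(Σ) — 11 vertices, 15 min non-faces:

  P={3,6}:  v_{3} + v_{6} = 0  →  sig = (2; —)
  P={4,10}:  v_{4} + v_{10} = 0  →  sig = (2; —)
  P={1,8}:  v_{1} + v_{8} = v_{4}  →  sig = (2; 1)
  P={1,9}:  v_{1} + v_{9} = v_{2} + v_{6}  →  sig = (2; 1,1)
  P={0,6}:  v_{0} + v_{6} = v_{2} + v_{4} + v_{8}  →  sig = (2; 1,1,1)
  P={0,10}:  v_{0} + v_{10} = v_{2} + v_{3} + v_{8}  →  sig = (2; 1,1,1)
  P={3,9}:  v_{3} + v_{9} = v_{2} + v_{8} + v_{10}  →  sig = (2; 1,1,1)
  P={4,9}:  v_{4} + v_{9} = v_{2} + v_{6} + v_{8}  →  sig = (2; 1,1,1)
  P={0,1}:  v_{0} + v_{1} = v_{2} + v_{3} + 2·v_{4}  →  sig = (2; 1,1,2)
  P={0,9}:  v_{0} + v_{9} = 2·v_{2} + 2·v_{8}  →  sig = (2; 2,2)
  P={2,5,7}:  v_{2} + v_{5} + v_{7} = 0  →  sig = (3; —)
  P={0,5,7}:  v_{0} + v_{5} + v_{7} = v_{3} + v_{4} + v_{8}  →  sig = (3; 1,1,1)
  P={5,7,9}:  v_{5} + v_{7} + v_{9} = v_{6} + v_{8} + v_{10}  →  sig = (3; 1,1,1)
  P={2,3,4,8}:  v_{2} + v_{3} + v_{4} + v_{8} = v_{0}  →  sig = (4; 1)
  P={2,6,8,10}:  v_{2} + v_{6} + v_{8} + v_{10} = v_{9}  →  sig = (4; 1)

Signatures (|P|; sorted positive RHS coefficients), sorted:
{ (2; —) ×2,  (2; 1),  (2; 1,1),  (2; 1,1,1) ×4,  (2; 1,1,2),  (2; 2,2),  (3; —),  (3; 1,1,1) ×2,  (4; 1) ×2 }


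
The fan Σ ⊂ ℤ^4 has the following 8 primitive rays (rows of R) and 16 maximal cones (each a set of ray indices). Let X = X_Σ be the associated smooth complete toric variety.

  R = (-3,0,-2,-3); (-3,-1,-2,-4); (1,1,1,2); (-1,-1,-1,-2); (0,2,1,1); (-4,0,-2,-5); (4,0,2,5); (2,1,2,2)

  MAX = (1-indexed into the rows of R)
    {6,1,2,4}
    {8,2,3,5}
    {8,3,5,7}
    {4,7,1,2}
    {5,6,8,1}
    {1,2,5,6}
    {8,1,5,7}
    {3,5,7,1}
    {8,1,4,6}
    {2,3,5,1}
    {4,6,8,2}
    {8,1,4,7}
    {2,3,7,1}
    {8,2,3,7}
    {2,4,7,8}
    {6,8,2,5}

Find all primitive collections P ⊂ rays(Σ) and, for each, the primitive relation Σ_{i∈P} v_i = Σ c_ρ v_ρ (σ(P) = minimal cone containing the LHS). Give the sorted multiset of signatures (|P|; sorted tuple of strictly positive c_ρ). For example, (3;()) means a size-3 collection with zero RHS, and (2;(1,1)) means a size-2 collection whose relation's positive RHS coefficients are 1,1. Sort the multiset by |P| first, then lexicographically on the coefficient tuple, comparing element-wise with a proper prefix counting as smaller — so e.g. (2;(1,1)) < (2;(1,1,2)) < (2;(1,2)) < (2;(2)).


7 collections generate NE(X_Σ); each relation:

  {3,4}:  v_{3} + v_{4} = 0 ; sig = (2;())
  {6,7}:  v_{6} + v_{7} = 0 ; sig = (2;())
  {3,6}:  v_{3} + v_{6} = v_{2} + v_{5} ; sig = (2;(1,1))
  {4,5}:  v_{4} + v_{5} = v_{1} + v_{8} ; sig = (2;(1,1))
  {1,2,8}:  v_{1} + v_{2} + v_{8} = v_{6} ; sig = (3;(1))
  {1,3,8}:  v_{1} + v_{3} + v_{8} = v_{5} ; sig = (3;(1))
  {2,5,7}:  v_{2} + v_{5} + v_{7} = v_{3} ; sig = (3;(1))

Signatures (|P|; sorted positive RHS coefficients), sorted:
[(2;()), (2;()), (2;(1,1)), (2;(1,1)), (3;(1)), (3;(1)), (3;(1))]


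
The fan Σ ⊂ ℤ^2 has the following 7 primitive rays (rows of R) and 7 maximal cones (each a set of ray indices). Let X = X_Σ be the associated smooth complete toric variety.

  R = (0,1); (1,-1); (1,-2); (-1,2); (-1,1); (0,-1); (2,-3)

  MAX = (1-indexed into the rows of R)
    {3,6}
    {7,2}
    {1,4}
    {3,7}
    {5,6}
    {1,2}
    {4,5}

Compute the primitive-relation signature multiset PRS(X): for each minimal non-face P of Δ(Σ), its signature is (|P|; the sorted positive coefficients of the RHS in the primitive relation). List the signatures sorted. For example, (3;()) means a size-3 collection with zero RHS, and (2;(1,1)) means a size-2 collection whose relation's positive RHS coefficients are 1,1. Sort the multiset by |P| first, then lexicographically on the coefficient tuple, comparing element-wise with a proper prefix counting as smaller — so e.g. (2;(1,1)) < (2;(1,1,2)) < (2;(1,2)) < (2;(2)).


Minimal non-faces — 14 found among 7 rays, 7 max cones:

  P = {1,6}:  v_{1} + v_{6} = 0  ⟹  sig = (2;())
  P = {2,5}:  v_{2} + v_{5} = 0  ⟹  sig = (2;())
  P = {3,4}:  v_{3} + v_{4} = 0  ⟹  sig = (2;())
  P = {1,3}:  v_{1} + v_{3} = v_{2}  ⟹  sig = (2;(1))
  P = {1,5}:  v_{1} + v_{5} = v_{4}  ⟹  sig = (2;(1))
  P = {2,3}:  v_{2} + v_{3} = v_{7}  ⟹  sig = (2;(1))
  P = {2,4}:  v_{2} + v_{4} = v_{1}  ⟹  sig = (2;(1))
  P = {2,6}:  v_{2} + v_{6} = v_{3}  ⟹  sig = (2;(1))
  P = {3,5}:  v_{3} + v_{5} = v_{6}  ⟹  sig = (2;(1))
  P = {4,6}:  v_{4} + v_{6} = v_{5}  ⟹  sig = (2;(1))
  P = {4,7}:  v_{4} + v_{7} = v_{2}  ⟹  sig = (2;(1))
  P = {5,7}:  v_{5} + v_{7} = v_{3}  ⟹  sig = (2;(1))
  P = {1,7}:  v_{1} + v_{7} = 2·v_{2}  ⟹  sig = (2;(2))
  P = {6,7}:  v_{6} + v_{7} = 2·v_{3}  ⟹  sig = (2;(2))

Signatures (|P|; sorted positive RHS coefficients), sorted:
[(2;()), (2;()), (2;()), (2;(1)), (2;(1)), (2;(1)), (2;(1)), (2;(1)), (2;(1)), (2;(1)), (2;(1)), (2;(1)), (2;(2)), (2;(2))]


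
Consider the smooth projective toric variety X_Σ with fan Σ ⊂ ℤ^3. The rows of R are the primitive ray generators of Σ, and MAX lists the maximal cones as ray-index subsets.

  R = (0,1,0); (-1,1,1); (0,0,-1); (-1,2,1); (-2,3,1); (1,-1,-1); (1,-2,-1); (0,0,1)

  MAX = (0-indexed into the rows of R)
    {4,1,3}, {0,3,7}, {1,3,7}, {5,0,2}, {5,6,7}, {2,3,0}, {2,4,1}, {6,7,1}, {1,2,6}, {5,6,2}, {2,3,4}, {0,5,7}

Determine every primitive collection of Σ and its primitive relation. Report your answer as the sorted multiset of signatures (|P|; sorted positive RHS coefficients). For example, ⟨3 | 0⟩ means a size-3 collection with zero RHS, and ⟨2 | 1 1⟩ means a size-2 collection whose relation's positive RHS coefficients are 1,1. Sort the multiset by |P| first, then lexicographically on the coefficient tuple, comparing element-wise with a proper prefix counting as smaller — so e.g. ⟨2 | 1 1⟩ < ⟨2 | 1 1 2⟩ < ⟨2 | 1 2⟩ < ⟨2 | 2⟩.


11 minimal non-faces of Δ(Σ) (on 8 rays):

  P = {1,5}:  v_{1} + v_{5} = 0 ; sig = ⟨2 | 0⟩
  P = {2,7}:  v_{2} + v_{7} = 0 ; sig = ⟨2 | 0⟩
  P = {3,6}:  v_{3} + v_{6} = 0 ; sig = ⟨2 | 0⟩
  P = {0,1}:  v_{0} + v_{1} = v_{3} ; sig = ⟨2 | 1⟩
  P = {0,6}:  v_{0} + v_{6} = v_{5} ; sig = ⟨2 | 1⟩
  P = {3,5}:  v_{3} + v_{5} = v_{0} ; sig = ⟨2 | 1⟩
  P = {4,5}:  v_{4} + v_{5} = v_{2} + v_{3} ; sig = ⟨2 | 1 1⟩
  P = {4,6}:  v_{4} + v_{6} = v_{1} + v_{2} ; sig = ⟨2 | 1 1⟩
  P = {4,7}:  v_{4} + v_{7} = v_{1} + v_{3} ; sig = ⟨2 | 1 1⟩
  P = {0,4}:  v_{0} + v_{4} = v_{2} + 2·v_{3} ; sig = ⟨2 | 1 2⟩
  P = {1,2,3}:  v_{1} + v_{2} + v_{3} = v_{4} ; sig = ⟨3 | 1⟩

Sorted signature multiset PRS(X):
    ⟨2 | 0⟩
    ⟨2 | 0⟩
    ⟨2 | 0⟩
    ⟨2 | 1⟩
    ⟨2 | 1⟩
    ⟨2 | 1⟩
    ⟨2 | 1 1⟩
    ⟨2 | 1 1⟩
    ⟨2 | 1 1⟩
    ⟨2 | 1 2⟩
    ⟨3 | 1⟩


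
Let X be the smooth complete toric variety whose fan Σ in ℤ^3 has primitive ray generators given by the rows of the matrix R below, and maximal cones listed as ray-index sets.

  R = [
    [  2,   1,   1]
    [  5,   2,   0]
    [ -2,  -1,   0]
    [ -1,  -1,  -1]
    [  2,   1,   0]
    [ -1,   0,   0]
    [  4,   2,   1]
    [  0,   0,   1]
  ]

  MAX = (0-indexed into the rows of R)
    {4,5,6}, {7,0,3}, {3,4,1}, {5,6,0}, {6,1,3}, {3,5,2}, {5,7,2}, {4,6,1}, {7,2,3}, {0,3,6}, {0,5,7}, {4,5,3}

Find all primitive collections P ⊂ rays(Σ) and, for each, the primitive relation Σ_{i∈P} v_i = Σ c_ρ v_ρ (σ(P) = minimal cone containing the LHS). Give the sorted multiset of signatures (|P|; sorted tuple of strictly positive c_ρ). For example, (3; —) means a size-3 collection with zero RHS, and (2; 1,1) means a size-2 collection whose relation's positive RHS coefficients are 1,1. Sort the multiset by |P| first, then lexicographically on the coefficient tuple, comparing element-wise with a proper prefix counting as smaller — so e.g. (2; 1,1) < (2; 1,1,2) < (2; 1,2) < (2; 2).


Primitive collections (14):

  P = {2,4}:  v_{2} + v_{4} = 0 — sig = (2; —)
  P = {0,2}:  v_{0} + v_{2} = v_{7} — sig = (2; 1)
  P = {0,4}:  v_{0} + v_{4} = v_{6} — sig = (2; 1)
  P = {2,6}:  v_{2} + v_{6} = v_{0} — sig = (2; 1)
  P = {4,7}:  v_{4} + v_{7} = v_{0} — sig = (2; 1)
  P = {1,2}:  v_{1} + v_{2} = v_{3} + v_{6} — sig = (2; 1,1)
  P = {1,7}:  v_{1} + v_{7} = v_{0} + v_{3} + v_{6} — sig = (2; 1,1,1)
  P = {0,1}:  v_{0} + v_{1} = v_{3} + 2·v_{6} — sig = (2; 1,2)
  P = {1,5}:  v_{1} + v_{5} = 2·v_{4} — sig = (2; 2)
  P = {6,7}:  v_{6} + v_{7} = 2·v_{0} — sig = (2; 2)
  P = {0,3,5}:  v_{0} + v_{3} + v_{5} = 0 — sig = (3; —)
  P = {3,4,6}:  v_{3} + v_{4} + v_{6} = v_{1} — sig = (3; 1)
  P = {3,5,6}:  v_{3} + v_{5} + v_{6} = v_{4} — sig = (3; 1)
  P = {3,5,7}:  v_{3} + v_{5} + v_{7} = v_{2} — sig = (3; 1)

so the primitive-relation signature multiset is
    |P|=2: 10 collections, coeffs (), (1), (1), (1), (1), (1,1), (1,1,1), (1,2), (2), (2)
    |P|=3: 4 collections, coeffs (), (1), (1), (1)


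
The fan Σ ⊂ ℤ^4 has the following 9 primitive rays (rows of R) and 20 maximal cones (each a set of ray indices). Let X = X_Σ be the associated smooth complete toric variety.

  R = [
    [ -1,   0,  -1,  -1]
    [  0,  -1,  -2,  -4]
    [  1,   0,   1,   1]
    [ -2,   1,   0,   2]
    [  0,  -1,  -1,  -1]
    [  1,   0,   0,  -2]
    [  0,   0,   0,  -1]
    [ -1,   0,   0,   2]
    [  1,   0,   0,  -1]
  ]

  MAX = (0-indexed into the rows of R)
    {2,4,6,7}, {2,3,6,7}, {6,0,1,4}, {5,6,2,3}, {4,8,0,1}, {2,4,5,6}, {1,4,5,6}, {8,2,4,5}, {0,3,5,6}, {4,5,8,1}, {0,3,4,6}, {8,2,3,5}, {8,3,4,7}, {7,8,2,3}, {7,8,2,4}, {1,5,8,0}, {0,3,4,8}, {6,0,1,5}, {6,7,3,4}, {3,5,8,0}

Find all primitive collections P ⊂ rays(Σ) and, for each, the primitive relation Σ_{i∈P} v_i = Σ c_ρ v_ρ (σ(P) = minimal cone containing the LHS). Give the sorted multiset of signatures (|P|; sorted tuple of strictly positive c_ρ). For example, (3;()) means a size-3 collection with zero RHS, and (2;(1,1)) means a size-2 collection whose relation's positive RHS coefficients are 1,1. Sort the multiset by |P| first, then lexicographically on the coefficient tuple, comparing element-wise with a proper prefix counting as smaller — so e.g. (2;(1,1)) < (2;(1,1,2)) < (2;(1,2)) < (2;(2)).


Primitive collections (10):

  {0,2}:  v_{0} + v_{2} = 0 — sig = (2;())
  {5,7}:  v_{5} + v_{7} = 0 — sig = (2;())
  {6,8}:  v_{6} + v_{8} = v_{5} — sig = (2;(1))
  {0,7}:  v_{0} + v_{7} = v_{3} + v_{4} — sig = (2;(1,1))
  {1,2}:  v_{1} + v_{2} = v_{4} + v_{5} — sig = (2;(1,1))
  {1,7}:  v_{1} + v_{7} = v_{0} + v_{4} — sig = (2;(1,1))
  {1,3}:  v_{1} + v_{3} = 2·v_{0} — sig = (2;(2))
  {0,4,5}:  v_{0} + v_{4} + v_{5} = v_{1} — sig = (3;(1))
  {2,3,4}:  v_{2} + v_{3} + v_{4} = v_{7} — sig = (3;(1))
  {3,4,5}:  v_{3} + v_{4} + v_{5} = v_{0} — sig = (3;(1))

so the primitive-relation signature multiset is
    |P|=2: 7 collections, coeffs (), (), (1), (1,1), (1,1), (1,1), (2)
    |P|=3: 3 collections, coeffs (1), (1), (1)


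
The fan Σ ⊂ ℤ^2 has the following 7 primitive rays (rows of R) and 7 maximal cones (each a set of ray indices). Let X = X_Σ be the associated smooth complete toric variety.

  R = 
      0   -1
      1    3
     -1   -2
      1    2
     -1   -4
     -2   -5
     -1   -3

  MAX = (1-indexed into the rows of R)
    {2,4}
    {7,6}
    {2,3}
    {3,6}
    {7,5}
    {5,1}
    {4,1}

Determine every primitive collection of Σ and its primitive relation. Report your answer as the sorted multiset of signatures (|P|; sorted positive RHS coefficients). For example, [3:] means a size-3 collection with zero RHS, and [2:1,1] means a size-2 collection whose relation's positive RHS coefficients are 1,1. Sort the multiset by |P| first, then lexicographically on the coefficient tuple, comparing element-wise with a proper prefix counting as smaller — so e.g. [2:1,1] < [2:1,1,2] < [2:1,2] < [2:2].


The 14 primitive collections of Σ (r=7, n=2):

  {2,7}:  v_{2} + v_{7} = 0  ⇒ sig = [2:]
  {3,4}:  v_{3} + v_{4} = 0  ⇒ sig = [2:]
  {1,2}:  v_{1} + v_{2} = v_{4}  ⇒ sig = [2:1]
  {1,3}:  v_{1} + v_{3} = v_{7}  ⇒ sig = [2:1]
  {1,7}:  v_{1} + v_{7} = v_{5}  ⇒ sig = [2:1]
  {2,5}:  v_{2} + v_{5} = v_{1}  ⇒ sig = [2:1]
  {2,6}:  v_{2} + v_{6} = v_{3}  ⇒ sig = [2:1]
  {3,7}:  v_{3} + v_{7} = v_{6}  ⇒ sig = [2:1]
  {4,6}:  v_{4} + v_{6} = v_{7}  ⇒ sig = [2:1]
  {4,7}:  v_{4} + v_{7} = v_{1}  ⇒ sig = [2:1]
  {1,6}:  v_{1} + v_{6} = 2·v_{7}  ⇒ sig = [2:2]
  {3,5}:  v_{3} + v_{5} = 2·v_{7}  ⇒ sig = [2:2]
  {4,5}:  v_{4} + v_{5} = 2·v_{1}  ⇒ sig = [2:2]
  {5,6}:  v_{5} + v_{6} = 3·v_{7}  ⇒ sig = [2:3]

Signatures (|P|; sorted positive RHS coefficients), sorted:
    |P|=2: 14 collections, coeffs (), (), (1), (1), (1), (1), (1), (1), (1), (1), (2), (2), (2), (3)


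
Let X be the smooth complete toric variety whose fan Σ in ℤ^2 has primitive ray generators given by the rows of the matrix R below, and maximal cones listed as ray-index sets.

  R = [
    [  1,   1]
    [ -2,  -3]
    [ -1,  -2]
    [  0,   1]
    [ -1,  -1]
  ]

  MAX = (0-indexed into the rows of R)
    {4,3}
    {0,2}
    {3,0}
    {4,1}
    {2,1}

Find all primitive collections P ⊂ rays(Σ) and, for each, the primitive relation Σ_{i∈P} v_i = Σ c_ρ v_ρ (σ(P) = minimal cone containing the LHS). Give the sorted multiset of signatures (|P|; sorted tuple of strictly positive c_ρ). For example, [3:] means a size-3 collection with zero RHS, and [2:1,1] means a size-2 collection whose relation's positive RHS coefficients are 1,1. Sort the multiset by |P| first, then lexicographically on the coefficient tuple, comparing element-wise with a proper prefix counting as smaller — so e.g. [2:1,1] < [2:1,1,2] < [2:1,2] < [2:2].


5 minimal non-faces of Δ(Σ) (on 5 rays):

  P={0,4}:  v_{0} + v_{4} = 0  ⟹  sig = [2:]
  P={0,1}:  v_{0} + v_{1} = v_{2}  ⟹  sig = [2:1]
  P={2,3}:  v_{2} + v_{3} = v_{4}  ⟹  sig = [2:1]
  P={2,4}:  v_{2} + v_{4} = v_{1}  ⟹  sig = [2:1]
  P={1,3}:  v_{1} + v_{3} = 2·v_{4}  ⟹  sig = [2:2]

so the primitive-relation signature multiset is
    |P|=2: 5 collections, coeffs (), (1), (1), (1), (2)


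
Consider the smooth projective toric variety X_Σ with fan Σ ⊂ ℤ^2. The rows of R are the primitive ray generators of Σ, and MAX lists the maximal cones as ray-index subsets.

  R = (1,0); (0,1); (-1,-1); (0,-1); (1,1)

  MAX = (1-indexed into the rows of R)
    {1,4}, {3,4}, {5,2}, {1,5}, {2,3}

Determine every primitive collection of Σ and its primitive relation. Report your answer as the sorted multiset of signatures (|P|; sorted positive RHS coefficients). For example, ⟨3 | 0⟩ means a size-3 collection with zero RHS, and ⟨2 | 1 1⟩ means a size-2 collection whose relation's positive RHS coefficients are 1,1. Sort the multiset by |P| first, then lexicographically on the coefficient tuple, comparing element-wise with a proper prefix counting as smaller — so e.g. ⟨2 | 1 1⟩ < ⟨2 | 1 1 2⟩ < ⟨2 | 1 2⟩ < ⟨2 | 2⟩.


The 5 primitive collections of Σ (r=5, n=2):

  P = {2,4}:  v_{2} + v_{4} = 0 ; sig = ⟨2 | 0⟩
  P = {3,5}:  v_{3} + v_{5} = 0 ; sig = ⟨2 | 0⟩
  P = {1,2}:  v_{1} + v_{2} = v_{5} ; sig = ⟨2 | 1⟩
  P = {1,3}:  v_{1} + v_{3} = v_{4} ; sig = ⟨2 | 1⟩
  P = {4,5}:  v_{4} + v_{5} = v_{1} ; sig = ⟨2 | 1⟩

so the primitive-relation signature multiset is
    |P|=2: 5 collections, coeffs (), (), (1), (1), (1)


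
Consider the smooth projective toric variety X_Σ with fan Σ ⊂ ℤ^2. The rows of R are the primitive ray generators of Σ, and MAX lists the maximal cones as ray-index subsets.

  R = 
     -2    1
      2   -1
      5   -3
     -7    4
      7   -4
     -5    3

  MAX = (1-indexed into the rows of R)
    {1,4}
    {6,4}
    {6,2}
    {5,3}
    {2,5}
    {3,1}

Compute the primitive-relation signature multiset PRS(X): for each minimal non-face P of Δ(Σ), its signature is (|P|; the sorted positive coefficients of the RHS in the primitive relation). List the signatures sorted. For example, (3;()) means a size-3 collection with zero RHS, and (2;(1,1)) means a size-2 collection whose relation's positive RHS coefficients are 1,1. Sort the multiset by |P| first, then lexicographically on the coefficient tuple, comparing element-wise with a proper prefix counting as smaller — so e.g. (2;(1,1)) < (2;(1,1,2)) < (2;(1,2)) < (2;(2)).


Δ(Σ) — 6 vertices, 9 min non-faces:

  {1,2}:  v_{1} + v_{2} = 0  so sig = (2;())
  {3,6}:  v_{3} + v_{6} = 0  so sig = (2;())
  {4,5}:  v_{4} + v_{5} = 0  so sig = (2;())
  {1,5}:  v_{1} + v_{5} = v_{3}  so sig = (2;(1))
  {1,6}:  v_{1} + v_{6} = v_{4}  so sig = (2;(1))
  {2,3}:  v_{2} + v_{3} = v_{5}  so sig = (2;(1))
  {2,4}:  v_{2} + v_{4} = v_{6}  so sig = (2;(1))
  {3,4}:  v_{3} + v_{4} = v_{1}  so sig = (2;(1))
  {5,6}:  v_{5} + v_{6} = v_{2}  so sig = (2;(1))

Signatures (|P|; sorted positive RHS coefficients), sorted:
    |P|=2: 9 collections, coeffs (), (), (), (1), (1), (1), (1), (1), (1)


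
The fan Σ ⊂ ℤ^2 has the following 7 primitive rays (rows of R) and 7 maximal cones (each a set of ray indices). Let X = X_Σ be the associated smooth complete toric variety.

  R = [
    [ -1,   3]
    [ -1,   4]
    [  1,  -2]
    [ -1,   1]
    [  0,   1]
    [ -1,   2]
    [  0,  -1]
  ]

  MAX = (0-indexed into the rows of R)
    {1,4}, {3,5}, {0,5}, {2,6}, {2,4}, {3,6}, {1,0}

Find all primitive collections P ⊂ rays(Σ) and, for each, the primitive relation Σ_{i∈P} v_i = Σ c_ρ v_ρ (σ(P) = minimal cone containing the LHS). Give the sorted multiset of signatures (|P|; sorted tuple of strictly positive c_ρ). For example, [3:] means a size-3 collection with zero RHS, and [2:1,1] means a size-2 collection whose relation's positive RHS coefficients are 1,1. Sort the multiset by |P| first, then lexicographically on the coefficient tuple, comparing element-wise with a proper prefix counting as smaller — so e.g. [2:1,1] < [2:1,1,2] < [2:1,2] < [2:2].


Σ has 14 primitive collections:

  {2,5}:  v_{2} + v_{5} = 0 — sig = [2:]
  {4,6}:  v_{4} + v_{6} = 0 — sig = [2:]
  {0,2}:  v_{0} + v_{2} = v_{4} — sig = [2:1]
  {0,4}:  v_{0} + v_{4} = v_{1} — sig = [2:1]
  {0,6}:  v_{0} + v_{6} = v_{5} — sig = [2:1]
  {1,6}:  v_{1} + v_{6} = v_{0} — sig = [2:1]
  {2,3}:  v_{2} + v_{3} = v_{6} — sig = [2:1]
  {3,4}:  v_{3} + v_{4} = v_{5} — sig = [2:1]
  {4,5}:  v_{4} + v_{5} = v_{0} — sig = [2:1]
  {5,6}:  v_{5} + v_{6} = v_{3} — sig = [2:1]
  {1,3}:  v_{1} + v_{3} = v_{0} + v_{5} — sig = [2:1,1]
  {0,3}:  v_{0} + v_{3} = 2·v_{5} — sig = [2:2]
  {1,2}:  v_{1} + v_{2} = 2·v_{4} — sig = [2:2]
  {1,5}:  v_{1} + v_{5} = 2·v_{0} — sig = [2:2]

Sorted signature multiset PRS(X):
    [2:]
    [2:]
    [2:1]
    [2:1]
    [2:1]
    [2:1]
    [2:1]
    [2:1]
    [2:1]
    [2:1]
    [2:1,1]
    [2:2]
    [2:2]
    [2:2]


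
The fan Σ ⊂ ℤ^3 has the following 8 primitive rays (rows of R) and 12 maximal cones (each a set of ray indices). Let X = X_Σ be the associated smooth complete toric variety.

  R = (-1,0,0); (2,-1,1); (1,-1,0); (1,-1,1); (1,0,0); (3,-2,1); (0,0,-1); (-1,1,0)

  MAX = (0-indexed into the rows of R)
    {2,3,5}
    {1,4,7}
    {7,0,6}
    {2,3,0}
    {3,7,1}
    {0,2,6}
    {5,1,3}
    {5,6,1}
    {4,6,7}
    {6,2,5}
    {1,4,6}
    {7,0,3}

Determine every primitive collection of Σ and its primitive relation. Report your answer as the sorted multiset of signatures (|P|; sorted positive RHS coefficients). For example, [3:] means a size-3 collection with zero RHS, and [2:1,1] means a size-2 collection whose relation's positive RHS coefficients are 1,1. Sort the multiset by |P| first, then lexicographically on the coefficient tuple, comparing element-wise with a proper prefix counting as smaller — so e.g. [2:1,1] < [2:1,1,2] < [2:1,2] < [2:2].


Σ has 11 primitive collections:

  {0,4}:  v_{0} + v_{4} = 0 — sig = [2:]
  {2,7}:  v_{2} + v_{7} = 0 — sig = [2:]
  {0,1}:  v_{0} + v_{1} = v_{3} — sig = [2:1]
  {1,2}:  v_{1} + v_{2} = v_{5} — sig = [2:1]
  {3,4}:  v_{3} + v_{4} = v_{1} — sig = [2:1]
  {3,6}:  v_{3} + v_{6} = v_{2} — sig = [2:1]
  {5,7}:  v_{5} + v_{7} = v_{1} — sig = [2:1]
  {0,5}:  v_{0} + v_{5} = v_{2} + v_{3} — sig = [2:1,1]
  {2,4}:  v_{2} + v_{4} = v_{1} + v_{6} — sig = [2:1,1]
  {4,5}:  v_{4} + v_{5} = 2·v_{1} + v_{6} — sig = [2:1,2]
  {1,6,7}:  v_{1} + v_{6} + v_{7} = v_{4} — sig = [3:1]

Sorted signature multiset PRS(X):
[[2:], [2:], [2:1], [2:1], [2:1], [2:1], [2:1], [2:1,1], [2:1,1], [2:1,2], [3:1]]


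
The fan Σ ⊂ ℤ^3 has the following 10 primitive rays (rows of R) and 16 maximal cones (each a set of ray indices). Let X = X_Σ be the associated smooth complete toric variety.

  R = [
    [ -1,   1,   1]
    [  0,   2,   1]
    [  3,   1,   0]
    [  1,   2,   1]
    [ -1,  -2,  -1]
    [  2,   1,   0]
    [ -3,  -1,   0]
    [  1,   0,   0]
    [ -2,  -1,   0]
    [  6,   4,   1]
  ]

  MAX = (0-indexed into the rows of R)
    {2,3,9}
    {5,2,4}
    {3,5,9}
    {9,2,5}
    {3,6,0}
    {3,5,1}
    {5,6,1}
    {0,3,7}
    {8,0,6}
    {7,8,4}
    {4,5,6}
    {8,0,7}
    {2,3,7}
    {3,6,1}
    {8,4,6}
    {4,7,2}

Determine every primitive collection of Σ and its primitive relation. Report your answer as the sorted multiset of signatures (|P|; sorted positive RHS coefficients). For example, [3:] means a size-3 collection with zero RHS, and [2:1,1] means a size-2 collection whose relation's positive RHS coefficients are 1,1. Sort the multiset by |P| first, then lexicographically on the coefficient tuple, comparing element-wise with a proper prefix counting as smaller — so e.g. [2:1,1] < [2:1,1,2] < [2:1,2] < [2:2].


The 23 primitive collections of Σ (r=10, n=3):

  P={2,6}:  v_{2} + v_{6} = 0  ⇒ sig = [2:]
  P={3,4}:  v_{3} + v_{4} = 0  ⇒ sig = [2:]
  P={5,8}:  v_{5} + v_{8} = 0  ⇒ sig = [2:]
  P={0,4}:  v_{0} + v_{4} = v_{8}  ⇒ sig = [2:1]
  P={0,5}:  v_{0} + v_{5} = v_{3}  ⇒ sig = [2:1]
  P={1,7}:  v_{1} + v_{7} = v_{3}  ⇒ sig = [2:1]
  P={2,8}:  v_{2} + v_{8} = v_{7}  ⇒ sig = [2:1]
  P={3,8}:  v_{3} + v_{8} = v_{0}  ⇒ sig = [2:1]
  P={5,7}:  v_{5} + v_{7} = v_{2}  ⇒ sig = [2:1]
  P={6,7}:  v_{6} + v_{7} = v_{8}  ⇒ sig = [2:1]
  P={0,2}:  v_{0} + v_{2} = v_{3} + v_{7}  ⇒ sig = [2:1,1]
  P={1,2}:  v_{1} + v_{2} = v_{3} + v_{5}  ⇒ sig = [2:1,1]
  P={1,4}:  v_{1} + v_{4} = v_{5} + v_{6}  ⇒ sig = [2:1,1]
  P={1,8}:  v_{1} + v_{8} = v_{3} + v_{6}  ⇒ sig = [2:1,1]
  P={4,9}:  v_{4} + v_{9} = v_{2} + v_{5}  ⇒ sig = [2:1,1]
  P={6,9}:  v_{6} + v_{9} = v_{3} + v_{5}  ⇒ sig = [2:1,1]
  P={8,9}:  v_{8} + v_{9} = v_{2} + v_{3}  ⇒ sig = [2:1,1]
  P={0,1}:  v_{0} + v_{1} = 2·v_{3} + v_{6}  ⇒ sig = [2:1,2]
  P={0,9}:  v_{0} + v_{9} = v_{2} + 2·v_{3}  ⇒ sig = [2:1,2]
  P={7,9}:  v_{7} + v_{9} = 2·v_{2} + v_{3}  ⇒ sig = [2:1,2]
  P={1,9}:  v_{1} + v_{9} = 2·v_{3} + 2·v_{5}  ⇒ sig = [2:2,2]
  P={2,3,5}:  v_{2} + v_{3} + v_{5} = v_{9}  ⇒ sig = [3:1]
  P={3,5,6}:  v_{3} + v_{5} + v_{6} = v_{1}  ⇒ sig = [3:1]

so the primitive-relation signature multiset is
[[2:], [2:], [2:], [2:1], [2:1], [2:1], [2:1], [2:1], [2:1], [2:1], [2:1,1], [2:1,1], [2:1,1], [2:1,1], [2:1,1], [2:1,1], [2:1,1], [2:1,2], [2:1,2], [2:1,2], [2:2,2], [3:1], [3:1]]


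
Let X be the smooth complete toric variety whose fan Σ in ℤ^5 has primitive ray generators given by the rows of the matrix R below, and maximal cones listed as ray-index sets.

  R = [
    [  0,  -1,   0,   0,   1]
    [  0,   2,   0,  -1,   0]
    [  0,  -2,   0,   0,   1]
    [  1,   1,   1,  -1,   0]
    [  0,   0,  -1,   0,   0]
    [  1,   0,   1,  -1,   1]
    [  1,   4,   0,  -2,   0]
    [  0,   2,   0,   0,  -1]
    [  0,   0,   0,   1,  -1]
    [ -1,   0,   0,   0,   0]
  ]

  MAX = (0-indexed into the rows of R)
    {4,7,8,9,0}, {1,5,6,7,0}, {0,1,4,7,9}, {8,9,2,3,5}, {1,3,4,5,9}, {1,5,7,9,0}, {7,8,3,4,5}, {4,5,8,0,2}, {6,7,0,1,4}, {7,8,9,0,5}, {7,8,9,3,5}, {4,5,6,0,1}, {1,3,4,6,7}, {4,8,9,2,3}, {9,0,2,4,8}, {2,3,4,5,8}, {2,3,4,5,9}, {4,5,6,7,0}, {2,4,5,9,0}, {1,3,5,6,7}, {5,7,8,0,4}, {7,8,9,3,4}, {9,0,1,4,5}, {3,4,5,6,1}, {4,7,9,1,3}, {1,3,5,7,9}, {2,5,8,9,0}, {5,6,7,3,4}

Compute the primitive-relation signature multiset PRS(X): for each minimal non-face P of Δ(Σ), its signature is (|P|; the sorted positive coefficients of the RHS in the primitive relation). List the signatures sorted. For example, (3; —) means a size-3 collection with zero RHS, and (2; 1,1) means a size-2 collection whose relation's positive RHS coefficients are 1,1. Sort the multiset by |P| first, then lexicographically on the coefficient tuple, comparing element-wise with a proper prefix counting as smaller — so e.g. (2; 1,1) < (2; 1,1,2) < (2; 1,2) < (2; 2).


Minimal non-faces — 10 found among 10 rays, 28 max cones:

  • {2,7}:  v_{2} + v_{7} = 0 — sig = (2; —)
  • {0,3}:  v_{0} + v_{3} = v_{5} — sig = (2; 1)
  • {1,8}:  v_{1} + v_{8} = v_{7} — sig = (2; 1)
  • {1,2}:  v_{1} + v_{2} = v_{4} + v_{5} + v_{9} — sig = (2; 1,1,1)
  • {2,6}:  v_{2} + v_{6} = v_{1} + v_{4} + v_{5} — sig = (2; 1,1,1)
  • {6,8}:  v_{6} + v_{8} = v_{4} + v_{5} + 2·v_{7} — sig = (2; 1,1,2)
  • {6,9}:  v_{6} + v_{9} = 2·v_{1} — sig = (2; 2)
  • {4,5,8,9}:  v_{4} + v_{5} + v_{8} + v_{9} = 0 — sig = (4; —)
  • {1,4,5,7}:  v_{1} + v_{4} + v_{5} + v_{7} = v_{6} — sig = (4; 1)
  • {4,5,7,9}:  v_{4} + v_{5} + v_{7} + v_{9} = v_{1} — sig = (4; 1)

Hence PRS(X_Σ) =
    |P|=2: 7 collections, coeffs (), (1), (1), (1,1,1), (1,1,1), (1,1,2), (2)
    |P|=4: 3 collections, coeffs (), (1), (1)


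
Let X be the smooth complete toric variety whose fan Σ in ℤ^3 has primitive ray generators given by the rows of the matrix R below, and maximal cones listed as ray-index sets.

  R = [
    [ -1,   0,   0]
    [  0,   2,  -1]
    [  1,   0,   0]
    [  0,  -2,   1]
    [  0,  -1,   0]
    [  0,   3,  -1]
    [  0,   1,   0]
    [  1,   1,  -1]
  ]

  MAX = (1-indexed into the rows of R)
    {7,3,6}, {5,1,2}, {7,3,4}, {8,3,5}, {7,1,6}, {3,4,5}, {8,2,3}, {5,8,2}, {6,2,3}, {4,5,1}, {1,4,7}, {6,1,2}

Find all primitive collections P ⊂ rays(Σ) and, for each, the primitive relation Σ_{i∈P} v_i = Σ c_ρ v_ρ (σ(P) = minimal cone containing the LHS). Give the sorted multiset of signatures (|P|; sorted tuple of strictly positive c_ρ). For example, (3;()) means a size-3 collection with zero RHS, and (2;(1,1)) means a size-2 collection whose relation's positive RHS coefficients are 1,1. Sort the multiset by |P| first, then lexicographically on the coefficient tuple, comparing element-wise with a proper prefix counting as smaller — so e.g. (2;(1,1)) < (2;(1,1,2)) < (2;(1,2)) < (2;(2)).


Σ has 11 primitive collections:

  P={1,3}:  v_{1} + v_{3} = 0 — sig = (2;())
  P={2,4}:  v_{2} + v_{4} = 0 — sig = (2;())
  P={5,7}:  v_{5} + v_{7} = 0 — sig = (2;())
  P={2,7}:  v_{2} + v_{7} = v_{6} — sig = (2;(1))
  P={4,6}:  v_{4} + v_{6} = v_{7} — sig = (2;(1))
  P={5,6}:  v_{5} + v_{6} = v_{2} — sig = (2;(1))
  P={1,8}:  v_{1} + v_{8} = v_{2} + v_{5} — sig = (2;(1,1))
  P={4,8}:  v_{4} + v_{8} = v_{3} + v_{5} — sig = (2;(1,1))
  P={7,8}:  v_{7} + v_{8} = v_{2} + v_{3} — sig = (2;(1,1))
  P={6,8}:  v_{6} + v_{8} = 2·v_{2} + v_{3} — sig = (2;(1,2))
  P={2,3,5}:  v_{2} + v_{3} + v_{5} = v_{8} — sig = (3;(1))

Signatures (|P|; sorted positive RHS coefficients), sorted:
    (2;())
    (2;())
    (2;())
    (2;(1))
    (2;(1))
    (2;(1))
    (2;(1,1))
    (2;(1,1))
    (2;(1,1))
    (2;(1,2))
    (3;(1))


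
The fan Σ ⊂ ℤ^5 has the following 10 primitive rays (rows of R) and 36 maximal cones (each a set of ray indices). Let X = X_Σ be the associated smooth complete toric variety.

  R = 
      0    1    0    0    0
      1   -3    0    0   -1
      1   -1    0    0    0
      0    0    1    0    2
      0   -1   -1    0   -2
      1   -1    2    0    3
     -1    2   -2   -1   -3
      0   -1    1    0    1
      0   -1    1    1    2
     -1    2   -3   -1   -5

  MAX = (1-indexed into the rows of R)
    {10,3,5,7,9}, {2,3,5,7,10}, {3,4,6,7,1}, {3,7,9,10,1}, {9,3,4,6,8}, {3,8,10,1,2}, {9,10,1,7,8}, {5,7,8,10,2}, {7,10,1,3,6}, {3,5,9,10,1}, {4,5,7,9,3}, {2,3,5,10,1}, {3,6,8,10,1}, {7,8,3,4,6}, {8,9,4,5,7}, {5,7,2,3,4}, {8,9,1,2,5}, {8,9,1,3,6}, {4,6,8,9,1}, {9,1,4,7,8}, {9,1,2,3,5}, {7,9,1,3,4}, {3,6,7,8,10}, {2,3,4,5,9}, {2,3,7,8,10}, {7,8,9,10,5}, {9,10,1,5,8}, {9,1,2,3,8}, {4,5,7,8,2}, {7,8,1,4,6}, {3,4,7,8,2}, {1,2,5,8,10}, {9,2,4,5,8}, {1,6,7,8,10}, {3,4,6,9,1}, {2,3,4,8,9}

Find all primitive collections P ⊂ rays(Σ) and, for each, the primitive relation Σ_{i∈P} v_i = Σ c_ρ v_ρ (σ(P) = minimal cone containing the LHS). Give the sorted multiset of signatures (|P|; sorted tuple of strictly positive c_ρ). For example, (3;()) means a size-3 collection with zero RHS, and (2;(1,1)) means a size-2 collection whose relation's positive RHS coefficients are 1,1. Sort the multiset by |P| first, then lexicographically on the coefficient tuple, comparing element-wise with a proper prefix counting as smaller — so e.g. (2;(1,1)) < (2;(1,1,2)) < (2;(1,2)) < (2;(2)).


16 minimal non-faces of Δ(Σ) (on 10 rays):

  P={4,10}:  v_{4} + v_{10} = v_{7}  so sig = (2;(1))
  P={5,6}:  v_{5} + v_{6} = v_{3} + v_{8}  so sig = (2;(1,1))
  P={2,6}:  v_{2} + v_{6} = 2·v_{3} + 2·v_{8}  so sig = (2;(2,2))
  P={1,4,5}:  v_{1} + v_{4} + v_{5} = 0  so sig = (3;())
  P={6,9,10}:  v_{6} + v_{9} + v_{10} = 0  so sig = (3;())
  P={1,5,7}:  v_{1} + v_{5} + v_{7} = v_{10}  so sig = (3;(1))
  P={3,5,8}:  v_{3} + v_{5} + v_{8} = v_{2}  so sig = (3;(1))
  P={6,7,9}:  v_{6} + v_{7} + v_{9} = v_{4}  so sig = (3;(1))
  P={1,2,4}:  v_{1} + v_{2} + v_{4} = v_{3} + v_{8}  so sig = (3;(1,1))
  P={1,2,7}:  v_{1} + v_{2} + v_{7} = v_{3} + v_{8} + v_{10}  so sig = (3;(1,1,1))
  P={2,7,9}:  v_{2} + v_{7} + v_{9} = v_{4} + 2·v_{5}  so sig = (3;(1,2))
  P={2,9,10}:  v_{2} + v_{9} + v_{10} = 2·v_{5}  so sig = (3;(2))
  P={1,3,4,8}:  v_{1} + v_{3} + v_{4} + v_{8} = v_{6}  so sig = (4;(1))
  P={3,8,9,10}:  v_{3} + v_{8} + v_{9} + v_{10} = v_{5}  so sig = (4;(1))
  P={1,3,7,8}:  v_{1} + v_{3} + v_{7} + v_{8} = v_{6} + v_{10}  so sig = (4;(1,1))
  P={3,7,8,9}:  v_{3} + v_{7} + v_{8} + v_{9} = v_{4} + v_{5}  so sig = (4;(1,1))

Signatures (|P|; sorted positive RHS coefficients), sorted:
[(2;(1)), (2;(1,1)), (2;(2,2)), (3;()), (3;()), (3;(1)), (3;(1)), (3;(1)), (3;(1,1)), (3;(1,1,1)), (3;(1,2)), (3;(2)), (4;(1)), (4;(1)), (4;(1,1)), (4;(1,1))]


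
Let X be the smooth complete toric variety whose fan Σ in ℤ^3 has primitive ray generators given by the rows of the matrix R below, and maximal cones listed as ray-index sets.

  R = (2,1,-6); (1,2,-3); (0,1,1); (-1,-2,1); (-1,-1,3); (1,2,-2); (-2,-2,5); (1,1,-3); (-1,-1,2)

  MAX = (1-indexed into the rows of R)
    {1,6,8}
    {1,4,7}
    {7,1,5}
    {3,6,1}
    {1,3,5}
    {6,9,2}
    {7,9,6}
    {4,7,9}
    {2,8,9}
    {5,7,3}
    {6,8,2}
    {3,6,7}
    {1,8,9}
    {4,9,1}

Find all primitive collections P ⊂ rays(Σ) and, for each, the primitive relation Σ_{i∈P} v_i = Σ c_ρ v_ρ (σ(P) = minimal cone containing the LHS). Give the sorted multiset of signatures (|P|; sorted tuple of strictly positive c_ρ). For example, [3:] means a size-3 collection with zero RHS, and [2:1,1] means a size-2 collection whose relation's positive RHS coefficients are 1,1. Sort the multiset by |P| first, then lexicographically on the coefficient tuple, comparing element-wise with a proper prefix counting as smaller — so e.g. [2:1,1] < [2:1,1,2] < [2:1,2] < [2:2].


Primitive collections (20):

  {5,8}:  v_{5} + v_{8} = 0 — sig = [2:]
  {3,4}:  v_{3} + v_{4} = v_{9} — sig = [2:1]
  {3,8}:  v_{3} + v_{8} = v_{6} — sig = [2:1]
  {5,6}:  v_{5} + v_{6} = v_{3} — sig = [2:1]
  {5,9}:  v_{5} + v_{9} = v_{7} — sig = [2:1]
  {7,8}:  v_{7} + v_{8} = v_{9} — sig = [2:1]
  {2,5}:  v_{2} + v_{5} = v_{6} + v_{9} — sig = [2:1,1]
  {3,9}:  v_{3} + v_{9} = v_{6} + v_{7} — sig = [2:1,1]
  {4,6}:  v_{4} + v_{6} = v_{8} + v_{9} — sig = [2:1,1]
  {2,3}:  v_{2} + v_{3} = 2·v_{6} + v_{9} — sig = [2:1,2]
  {2,7}:  v_{2} + v_{7} = v_{6} + 2·v_{9} — sig = [2:1,2]
  {4,5}:  v_{4} + v_{5} = v_{1} + 2·v_{7} — sig = [2:1,2]
  {4,8}:  v_{4} + v_{8} = v_{1} + 2·v_{9} — sig = [2:1,2]
  {2,4}:  v_{2} + v_{4} = 2·v_{8} + 2·v_{9} — sig = [2:2,2]
  {1,2}:  v_{1} + v_{2} = 3·v_{8} — sig = [2:3]
  {1,3,7}:  v_{1} + v_{3} + v_{7} = 0 — sig = [3:]
  {1,6,7}:  v_{1} + v_{6} + v_{7} = v_{8} — sig = [3:1]
  {1,7,9}:  v_{1} + v_{7} + v_{9} = v_{4} — sig = [3:1]
  {6,8,9}:  v_{6} + v_{8} + v_{9} = v_{2} — sig = [3:1]
  {1,6,9}:  v_{1} + v_{6} + v_{9} = 2·v_{8} — sig = [3:2]

so the primitive-relation signature multiset is
{ [2:],  [2:1] ×5,  [2:1,1] ×3,  [2:1,2] ×4,  [2:2,2],  [2:3],  [3:],  [3:1] ×3,  [3:2] }


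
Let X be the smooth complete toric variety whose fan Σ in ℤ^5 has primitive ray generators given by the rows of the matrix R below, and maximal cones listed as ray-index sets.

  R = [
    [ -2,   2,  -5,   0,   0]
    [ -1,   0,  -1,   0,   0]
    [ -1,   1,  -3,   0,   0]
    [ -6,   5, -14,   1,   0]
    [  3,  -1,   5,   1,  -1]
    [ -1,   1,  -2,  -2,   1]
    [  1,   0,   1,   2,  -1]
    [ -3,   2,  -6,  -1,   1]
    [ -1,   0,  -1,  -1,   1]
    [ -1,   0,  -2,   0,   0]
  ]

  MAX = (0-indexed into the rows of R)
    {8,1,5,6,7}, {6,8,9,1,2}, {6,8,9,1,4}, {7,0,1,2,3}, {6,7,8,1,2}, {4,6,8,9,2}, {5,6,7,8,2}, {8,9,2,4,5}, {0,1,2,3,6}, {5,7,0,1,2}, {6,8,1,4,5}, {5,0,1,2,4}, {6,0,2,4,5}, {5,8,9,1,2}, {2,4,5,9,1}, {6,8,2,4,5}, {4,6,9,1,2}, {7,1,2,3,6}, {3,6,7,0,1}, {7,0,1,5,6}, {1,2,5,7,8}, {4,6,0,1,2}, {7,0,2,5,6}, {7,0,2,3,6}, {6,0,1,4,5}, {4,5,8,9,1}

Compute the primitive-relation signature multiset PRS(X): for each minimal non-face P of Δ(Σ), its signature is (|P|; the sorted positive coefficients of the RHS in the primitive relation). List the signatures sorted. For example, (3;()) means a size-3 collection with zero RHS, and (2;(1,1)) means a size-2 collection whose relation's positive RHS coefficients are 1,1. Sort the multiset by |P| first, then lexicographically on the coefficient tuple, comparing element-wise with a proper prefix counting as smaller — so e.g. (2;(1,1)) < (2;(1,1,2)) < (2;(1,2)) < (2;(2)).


The 12 primitive collections of Σ (r=10, n=5):

  P={0,8}:  v_{0} + v_{8} = v_{7}  so sig = (2;(1))
  P={4,7}:  v_{4} + v_{7} = v_{5} + v_{6}  so sig = (2;(1,1))
  P={3,8}:  v_{3} + v_{8} = v_{1} + v_{2} + v_{6} + 2·v_{7}  so sig = (2;(1,1,1,2))
  P={7,9}:  v_{7} + v_{9} = v_{1} + 2·v_{2} + v_{8}  so sig = (2;(1,1,2))
  P={3,9}:  v_{3} + v_{9} = 2·v_{1} + 3·v_{2} + v_{6} + v_{7}  so sig = (2;(1,1,2,3))
  P={0,9}:  v_{0} + v_{9} = v_{1} + 2·v_{2}  so sig = (2;(1,2))
  P={3,4}:  v_{3} + v_{4} = 2·v_{0} + v_{6}  so sig = (2;(1,2))
  P={3,5}:  v_{3} + v_{5} = 2·v_{0} + v_{7}  so sig = (2;(1,2))
  P={5,6,9}:  v_{5} + v_{6} + v_{9} = v_{2}  so sig = (3;(1))
  P={1,2,4,8}:  v_{1} + v_{2} + v_{4} + v_{8} = 0  so sig = (4;())
  P={1,2,5,6}:  v_{1} + v_{2} + v_{5} + v_{6} = v_{0}  so sig = (4;(1))
  P={0,1,2,6,7}:  v_{0} + v_{1} + v_{2} + v_{6} + v_{7} = v_{3}  so sig = (5;(1))

so the primitive-relation signature multiset is
[(2;(1)), (2;(1,1)), (2;(1,1,1,2)), (2;(1,1,2)), (2;(1,1,2,3)), (2;(1,2)), (2;(1,2)), (2;(1,2)), (3;(1)), (4;()), (4;(1)), (5;(1))]


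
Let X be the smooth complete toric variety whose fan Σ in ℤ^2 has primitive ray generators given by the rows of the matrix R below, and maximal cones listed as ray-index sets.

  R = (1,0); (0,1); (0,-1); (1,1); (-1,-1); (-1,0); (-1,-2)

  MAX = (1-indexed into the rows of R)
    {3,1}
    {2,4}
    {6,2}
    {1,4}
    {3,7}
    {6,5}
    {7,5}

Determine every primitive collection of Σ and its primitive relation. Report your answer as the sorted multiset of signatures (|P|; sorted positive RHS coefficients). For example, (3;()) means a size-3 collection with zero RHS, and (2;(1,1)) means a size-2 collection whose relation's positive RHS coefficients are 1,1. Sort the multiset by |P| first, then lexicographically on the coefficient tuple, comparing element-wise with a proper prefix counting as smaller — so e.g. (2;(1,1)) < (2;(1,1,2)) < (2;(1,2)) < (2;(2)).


|primitive collections| = 14. Relations:

  • {1,6}:  v_{1} + v_{6} = 0  so sig = (2;())
  • {2,3}:  v_{2} + v_{3} = 0  so sig = (2;())
  • {4,5}:  v_{4} + v_{5} = 0  so sig = (2;())
  • {1,2}:  v_{1} + v_{2} = v_{4}  so sig = (2;(1))
  • {1,5}:  v_{1} + v_{5} = v_{3}  so sig = (2;(1))
  • {2,5}:  v_{2} + v_{5} = v_{6}  so sig = (2;(1))
  • {2,7}:  v_{2} + v_{7} = v_{5}  so sig = (2;(1))
  • {3,4}:  v_{3} + v_{4} = v_{1}  so sig = (2;(1))
  • {3,5}:  v_{3} + v_{5} = v_{7}  so sig = (2;(1))
  • {3,6}:  v_{3} + v_{6} = v_{5}  so sig = (2;(1))
  • {4,6}:  v_{4} + v_{6} = v_{2}  so sig = (2;(1))
  • {4,7}:  v_{4} + v_{7} = v_{3}  so sig = (2;(1))
  • {1,7}:  v_{1} + v_{7} = 2·v_{3}  so sig = (2;(2))
  • {6,7}:  v_{6} + v_{7} = 2·v_{5}  so sig = (2;(2))

so the primitive-relation signature multiset is
    |P|=2: 14 collections, coeffs (), (), (), (1), (1), (1), (1), (1), (1), (1), (1), (1), (2), (2)


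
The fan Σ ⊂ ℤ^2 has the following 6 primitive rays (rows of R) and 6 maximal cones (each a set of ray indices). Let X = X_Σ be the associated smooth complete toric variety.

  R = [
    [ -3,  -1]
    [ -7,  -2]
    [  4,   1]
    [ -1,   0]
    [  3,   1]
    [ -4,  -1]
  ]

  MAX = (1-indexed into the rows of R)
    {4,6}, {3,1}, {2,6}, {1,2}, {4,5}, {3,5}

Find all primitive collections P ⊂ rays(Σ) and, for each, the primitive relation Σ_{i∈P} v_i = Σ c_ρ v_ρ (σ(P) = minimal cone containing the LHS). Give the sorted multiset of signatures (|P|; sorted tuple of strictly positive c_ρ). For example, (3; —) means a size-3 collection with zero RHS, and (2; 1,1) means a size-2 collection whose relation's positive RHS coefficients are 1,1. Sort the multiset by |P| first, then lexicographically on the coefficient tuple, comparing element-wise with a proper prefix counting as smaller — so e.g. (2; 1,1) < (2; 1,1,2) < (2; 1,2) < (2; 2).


The 9 primitive collections of Σ (r=6, n=2):

  P = {1,5}:  v_{1} + v_{5} = 0  ⇒ sig = (2; —)
  P = {3,6}:  v_{3} + v_{6} = 0  ⇒ sig = (2; —)
  P = {1,4}:  v_{1} + v_{4} = v_{6}  ⇒ sig = (2; 1)
  P = {1,6}:  v_{1} + v_{6} = v_{2}  ⇒ sig = (2; 1)
  P = {2,3}:  v_{2} + v_{3} = v_{1}  ⇒ sig = (2; 1)
  P = {2,5}:  v_{2} + v_{5} = v_{6}  ⇒ sig = (2; 1)
  P = {3,4}:  v_{3} + v_{4} = v_{5}  ⇒ sig = (2; 1)
  P = {5,6}:  v_{5} + v_{6} = v_{4}  ⇒ sig = (2; 1)
  P = {2,4}:  v_{2} + v_{4} = 2·v_{6}  ⇒ sig = (2; 2)

Signatures (|P|; sorted positive RHS coefficients), sorted:
{ (2; —) ×2,  (2; 1) ×6,  (2; 2) }


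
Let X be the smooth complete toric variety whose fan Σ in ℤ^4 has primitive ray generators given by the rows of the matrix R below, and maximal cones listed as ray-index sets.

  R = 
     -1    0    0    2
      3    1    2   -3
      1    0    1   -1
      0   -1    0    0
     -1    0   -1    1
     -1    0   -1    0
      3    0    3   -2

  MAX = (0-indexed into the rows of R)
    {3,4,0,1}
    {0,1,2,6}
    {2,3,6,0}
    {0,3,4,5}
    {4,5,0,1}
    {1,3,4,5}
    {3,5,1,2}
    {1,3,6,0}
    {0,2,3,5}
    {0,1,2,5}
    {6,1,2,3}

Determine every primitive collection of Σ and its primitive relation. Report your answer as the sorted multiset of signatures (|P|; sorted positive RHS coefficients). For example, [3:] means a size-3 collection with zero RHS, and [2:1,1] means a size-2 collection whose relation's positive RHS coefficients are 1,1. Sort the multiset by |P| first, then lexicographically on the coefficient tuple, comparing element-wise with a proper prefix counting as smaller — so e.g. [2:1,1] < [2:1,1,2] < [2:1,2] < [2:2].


|primitive collections| = 5. Relations:

  {2,4}:  v_{2} + v_{4} = 0  →  sig = [2:]
  {4,6}:  v_{4} + v_{6} = v_{0} + v_{1} + v_{3}  →  sig = [2:1,1,1]
  {5,6}:  v_{5} + v_{6} = 2·v_{2}  →  sig = [2:2]
  {0,1,2,3}:  v_{0} + v_{1} + v_{2} + v_{3} = v_{6}  →  sig = [4:1]
  {0,1,3,5}:  v_{0} + v_{1} + v_{3} + v_{5} = v_{2}  →  sig = [4:1]

Signatures (|P|; sorted positive RHS coefficients), sorted:
    [2:]
    [2:1,1,1]
    [2:2]
    [4:1]
    [4:1]
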